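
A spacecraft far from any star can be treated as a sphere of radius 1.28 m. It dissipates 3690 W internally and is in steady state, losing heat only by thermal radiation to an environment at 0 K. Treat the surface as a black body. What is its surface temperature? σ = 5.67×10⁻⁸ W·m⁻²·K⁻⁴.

Steady state: internal power = radiated power, P = εσA T⁴.
Radiating area A = 4πr² = 20.59 m².
T⁴ = P/(εσA) = 3690/(1.0·5.67×10⁻⁸·20.59) = 3.161×10⁹ K⁴.
T = (3.161×10⁹)^(1/4).

T ≈ 237 K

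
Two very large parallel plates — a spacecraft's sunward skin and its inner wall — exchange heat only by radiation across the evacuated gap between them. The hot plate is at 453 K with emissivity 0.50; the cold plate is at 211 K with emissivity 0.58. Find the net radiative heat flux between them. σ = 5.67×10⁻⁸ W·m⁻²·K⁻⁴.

For two infinite grey parallel plates, q = σ(T₁⁴ − T₂⁴)/(1/ε₁ + 1/ε₂ − 1).
T₁⁴ − T₂⁴ = 4.211×10¹⁰ − 1.982×10⁹ = 4.013×10¹⁰ K⁴.
1/ε₁ + 1/ε₂ − 1 = 2.000 + 1.724 − 1 = 2.724.
q = 5.67×10⁻⁸ × 4.013×10¹⁰ / 2.724.

q ≈ 835 W/m²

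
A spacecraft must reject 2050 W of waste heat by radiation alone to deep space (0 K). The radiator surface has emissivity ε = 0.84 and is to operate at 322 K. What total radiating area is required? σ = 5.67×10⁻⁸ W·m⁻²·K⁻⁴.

P = εσA T⁴ ⇒ A = P/(εσT⁴).
T⁴ = 1.075×10¹⁰ K⁴.
A = 2050/(0.84 × 5.67×10⁻⁸ × 1.075×10¹⁰).

A ≈ 4.00 m²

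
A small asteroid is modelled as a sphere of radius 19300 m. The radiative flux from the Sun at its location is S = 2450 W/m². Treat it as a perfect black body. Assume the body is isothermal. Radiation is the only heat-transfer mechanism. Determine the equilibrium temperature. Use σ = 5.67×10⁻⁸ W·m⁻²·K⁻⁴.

T ≈ 322 K

At equilibrium, absorbed power = emitted power.
Absorbing cross-section = πr² = 1.170×10⁹ m²; emitting surface = 4πr² = 4.681×10⁹ m² (ratio 4).
S·A_cross = εσ·A_surf·T⁴  ⇒  T⁴ = S/(4σ).
T⁴ = 1.00·2450/(4·5.67×10⁻⁸) = 1.080×10¹⁰ K⁴.
T = (1.080×10¹⁰)^(1/4).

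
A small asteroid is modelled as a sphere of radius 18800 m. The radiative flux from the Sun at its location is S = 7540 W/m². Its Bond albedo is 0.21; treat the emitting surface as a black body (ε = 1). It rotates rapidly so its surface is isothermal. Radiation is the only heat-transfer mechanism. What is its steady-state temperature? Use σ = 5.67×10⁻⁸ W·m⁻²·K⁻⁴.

At equilibrium, absorbed power = emitted power.
Absorbing cross-section = πr² = 1.110×10⁹ m²; emitting surface = 4πr² = 4.441×10⁹ m² (ratio 4).
(1−a)S·A_cross = εσ·A_surf·T⁴  ⇒  T⁴ = (1−a)S/(4σ).
T⁴ = 0.790·7540/(4·5.67×10⁻⁸) = 2.626×10¹⁰ K⁴.
T = (2.626×10¹⁰)^(1/4).

T ≈ 403 K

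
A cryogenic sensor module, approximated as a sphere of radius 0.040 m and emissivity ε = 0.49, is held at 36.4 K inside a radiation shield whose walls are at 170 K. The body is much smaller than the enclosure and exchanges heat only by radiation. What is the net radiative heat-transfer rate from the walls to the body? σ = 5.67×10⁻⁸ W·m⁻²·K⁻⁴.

P_net ≈ 0.466 W

For a small grey body in a large enclosure: P_net = εσA(T_body⁴ − T_wall⁴).
A = 4πr² = 0.02011 m²; T_body⁴ − T_wall⁴ = 1.756×10⁶ − 8.352×10⁸ = -8.335×10⁸ K⁴.
|P_net| = 0.49·5.67×10⁻⁸·0.02011·8.335×10⁸.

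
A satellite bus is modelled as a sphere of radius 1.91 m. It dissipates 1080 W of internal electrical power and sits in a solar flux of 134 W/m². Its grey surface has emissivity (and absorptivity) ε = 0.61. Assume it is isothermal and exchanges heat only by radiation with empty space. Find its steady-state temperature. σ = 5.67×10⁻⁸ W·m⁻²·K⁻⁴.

At steady state, absorbed solar power + internal power = radiated power.
Absorbed: α·S·A_cross = 0.61·134·11.46 = 936.8 W (cross-section πr²).
Total input = 936.8 + 1080 = 2017 W.
Radiated: εσ·A_surf·T⁴ with A_surf = 4πr² = 45.84 m².
T⁴ = 2017/(0.61·5.67×10⁻⁸·45.84) = 1.272×10⁹ K⁴.

T ≈ 189 K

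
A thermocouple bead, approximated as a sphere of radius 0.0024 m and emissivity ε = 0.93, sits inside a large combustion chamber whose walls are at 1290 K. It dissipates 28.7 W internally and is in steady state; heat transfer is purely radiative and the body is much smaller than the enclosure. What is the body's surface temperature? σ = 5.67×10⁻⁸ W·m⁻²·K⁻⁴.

T ≈ 1790 K

For a small grey body in a large enclosure, net radiated power = εσA(T⁴ − T_w⁴).
Steady state: P = εσA(T⁴ − T_w⁴) with A = 4πr² = 7.238×10⁻⁵ m².
T⁴ = P/(εσA) + T_w⁴ = 28.7/(0.93·5.67×10⁻⁸·7.238×10⁻⁵) + (1290)⁴
    = 7.519×10¹² + 2.769×10¹² = 1.029×10¹³ K⁴.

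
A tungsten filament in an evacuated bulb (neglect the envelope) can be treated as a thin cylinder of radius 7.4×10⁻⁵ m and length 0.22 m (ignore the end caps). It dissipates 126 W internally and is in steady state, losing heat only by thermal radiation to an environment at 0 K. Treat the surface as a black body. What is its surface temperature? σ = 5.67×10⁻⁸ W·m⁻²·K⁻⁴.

T ≈ 2160 K

Steady state: internal power = radiated power, P = εσA T⁴.
Radiating area A = 2πrL = 1.023×10⁻⁴ m².
T⁴ = P/(εσA) = 126/(1.0·5.67×10⁻⁸·1.023×10⁻⁴) = 2.172×10¹³ K⁴.
T = (2.172×10¹³)^(1/4).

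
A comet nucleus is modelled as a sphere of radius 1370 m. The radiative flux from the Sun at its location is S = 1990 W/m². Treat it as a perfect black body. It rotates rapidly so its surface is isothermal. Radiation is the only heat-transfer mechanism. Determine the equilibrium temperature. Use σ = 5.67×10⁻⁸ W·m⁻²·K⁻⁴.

T ≈ 306 K

At equilibrium, absorbed power = emitted power.
Absorbing cross-section = πr² = 5.896×10⁶ m²; emitting surface = 4πr² = 2.359×10⁷ m² (ratio 4).
S·A_cross = εσ·A_surf·T⁴  ⇒  T⁴ = S/(4σ).
T⁴ = 1.00·1990/(4·5.67×10⁻⁸) = 8.774×10⁹ K⁴.
T = (8.774×10⁹)^(1/4).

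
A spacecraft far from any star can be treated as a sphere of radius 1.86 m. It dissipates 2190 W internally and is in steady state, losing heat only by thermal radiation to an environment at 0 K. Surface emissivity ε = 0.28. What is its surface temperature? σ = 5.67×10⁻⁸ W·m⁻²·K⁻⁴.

T ≈ 237 K

Steady state: internal power = radiated power, P = εσA T⁴.
Radiating area A = 4πr² = 43.47 m².
T⁴ = P/(εσA) = 2190/(0.28·5.67×10⁻⁸·43.47) = 3.173×10⁹ K⁴.
T = (3.173×10⁹)^(1/4).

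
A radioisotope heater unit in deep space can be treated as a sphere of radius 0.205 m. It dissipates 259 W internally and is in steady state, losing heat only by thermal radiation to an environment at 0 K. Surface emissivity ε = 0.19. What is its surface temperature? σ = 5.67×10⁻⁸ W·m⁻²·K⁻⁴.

T ≈ 462 K

Steady state: internal power = radiated power, P = εσA T⁴.
Radiating area A = 4πr² = 0.5281 m².
T⁴ = P/(εσA) = 259/(0.19·5.67×10⁻⁸·0.5281) = 4.552×10¹⁰ K⁴.
T = (4.552×10¹⁰)^(1/4).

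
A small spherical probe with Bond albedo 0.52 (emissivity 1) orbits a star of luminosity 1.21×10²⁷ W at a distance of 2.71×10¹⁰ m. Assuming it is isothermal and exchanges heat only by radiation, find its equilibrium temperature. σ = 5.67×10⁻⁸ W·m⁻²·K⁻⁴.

First find the stellar flux at distance d: S = L/(4πd²) = 1.21×10²⁷/(4π·(2.71×10¹⁰)²) = 1.311×10⁵ W/m².
For an isothermal sphere, absorbed (1−a)S·πr² = emitted σ·4πr²·T⁴, so T⁴ = (1−a)S/(4σ).
T⁴ = 0.480·1.311×10⁵/(4·5.67×10⁻⁸) = 2.775×10¹¹ K⁴.

T ≈ 726 K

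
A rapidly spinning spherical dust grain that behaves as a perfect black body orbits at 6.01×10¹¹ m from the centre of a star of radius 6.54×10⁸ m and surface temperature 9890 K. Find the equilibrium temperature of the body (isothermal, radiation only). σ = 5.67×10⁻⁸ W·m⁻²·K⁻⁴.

T ≈ 231 K

The star's surface emits σT_*⁴; at distance d the flux is S = σT_*⁴(R_*/d)².
S = 5.67×10⁻⁸·(9890)⁴·(6.54×10⁸/6.01×10¹¹)² = 642.4 W/m².
For an isothermal sphere T⁴ = (1−a)S/(4σ) = 2.832×10⁹ K⁴.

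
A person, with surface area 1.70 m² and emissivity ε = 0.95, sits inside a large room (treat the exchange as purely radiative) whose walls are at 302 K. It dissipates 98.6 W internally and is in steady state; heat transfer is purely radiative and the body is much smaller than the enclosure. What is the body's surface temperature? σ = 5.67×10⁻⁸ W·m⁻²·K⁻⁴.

For a small grey body in a large enclosure, net radiated power = εσA(T⁴ − T_w⁴).
Steady state: P = εσA(T⁴ − T_w⁴) with A = 1.70 m².
T⁴ = P/(εσA) + T_w⁴ = 98.6/(0.95·5.67×10⁻⁸·1.700) + (302)⁴
    = 1.077×10⁹ + 8.318×10⁹ = 9.395×10⁹ K⁴.

T ≈ 311 K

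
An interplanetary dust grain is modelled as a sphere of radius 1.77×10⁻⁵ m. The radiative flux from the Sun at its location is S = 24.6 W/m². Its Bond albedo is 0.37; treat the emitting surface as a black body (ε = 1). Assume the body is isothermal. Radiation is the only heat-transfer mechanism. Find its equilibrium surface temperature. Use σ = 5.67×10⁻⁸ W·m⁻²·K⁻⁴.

At equilibrium, absorbed power = emitted power.
Absorbing cross-section = πr² = 9.842×10⁻¹⁰ m²; emitting surface = 4πr² = 3.937×10⁻⁹ m² (ratio 4).
(1−a)S·A_cross = εσ·A_surf·T⁴  ⇒  T⁴ = (1−a)S/(4σ).
T⁴ = 0.630·24.6/(4·5.67×10⁻⁸) = 6.833×10⁷ K⁴.
T = (6.833×10⁷)^(1/4).

T ≈ 90.9 K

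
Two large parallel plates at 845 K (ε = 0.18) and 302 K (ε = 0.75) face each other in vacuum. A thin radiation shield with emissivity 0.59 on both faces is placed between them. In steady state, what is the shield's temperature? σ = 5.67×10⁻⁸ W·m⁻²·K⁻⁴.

In steady state the net flux on the hot side equals that on the cold side.
σ(T₁⁴−T_s⁴)/D₁ = σ(T_s⁴−T₂⁴)/D₂, with D₁ = 1/ε₁+1/ε_s−1 = 6.250, D₂ = 1/ε_s+1/ε₂−1 = 2.028.
Solve for T_s⁴: T_s⁴ = (D₂·T₁⁴ + D₁·T₂⁴)/(D₁+D₂) = 1.312×10¹¹ K⁴.

T_s ≈ 602 K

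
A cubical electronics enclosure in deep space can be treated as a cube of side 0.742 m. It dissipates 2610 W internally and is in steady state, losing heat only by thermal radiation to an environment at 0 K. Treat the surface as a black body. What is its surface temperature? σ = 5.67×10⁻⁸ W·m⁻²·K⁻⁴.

T ≈ 344 K

Steady state: internal power = radiated power, P = εσA T⁴.
Radiating area A = 6L² = 3.303 m².
T⁴ = P/(εσA) = 2610/(1.0·5.67×10⁻⁸·3.303) = 1.393×10¹⁰ K⁴.
T = (1.393×10¹⁰)^(1/4).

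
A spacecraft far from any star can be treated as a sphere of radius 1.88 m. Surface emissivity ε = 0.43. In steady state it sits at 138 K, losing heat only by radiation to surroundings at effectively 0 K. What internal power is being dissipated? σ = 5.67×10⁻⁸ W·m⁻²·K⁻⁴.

Steady state: P = εσA T⁴.
A = 4πr² = 44.41 m²; T⁴ = (138)⁴ = 3.627×10⁸ K⁴.
P = 0.43 × 5.67×10⁻⁸ × 44.41 × 3.627×10⁸.

P ≈ 393 W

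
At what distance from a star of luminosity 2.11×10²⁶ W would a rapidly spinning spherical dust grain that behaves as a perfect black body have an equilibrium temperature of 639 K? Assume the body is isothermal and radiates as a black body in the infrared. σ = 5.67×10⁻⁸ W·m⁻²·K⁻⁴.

For an isothermal black-emitting sphere, (1−a)S·πr² = σ·4πr²·T⁴ ⇒ S = 4σT⁴/(1−a).
S = 4·5.67×10⁻⁸·(639)⁴/1.00 = 37810 W/m².
Flux falls as S = L/(4πd²), so d = √(L/(4πS)) = √(2.11×10²⁶/(4π·37810)).

d ≈ 2.11×10¹⁰ m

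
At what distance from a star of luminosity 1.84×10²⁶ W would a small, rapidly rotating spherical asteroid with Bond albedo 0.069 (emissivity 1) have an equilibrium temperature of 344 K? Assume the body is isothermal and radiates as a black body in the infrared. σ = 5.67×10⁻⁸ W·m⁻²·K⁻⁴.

For an isothermal black-emitting sphere, (1−a)S·πr² = σ·4πr²·T⁴ ⇒ S = 4σT⁴/(1−a).
S = 4·5.67×10⁻⁸·(344)⁴/0.931 = 3411 W/m².
Flux falls as S = L/(4πd²), so d = √(L/(4πS)) = √(1.84×10²⁶/(4π·3411)).

d ≈ 6.55×10¹⁰ m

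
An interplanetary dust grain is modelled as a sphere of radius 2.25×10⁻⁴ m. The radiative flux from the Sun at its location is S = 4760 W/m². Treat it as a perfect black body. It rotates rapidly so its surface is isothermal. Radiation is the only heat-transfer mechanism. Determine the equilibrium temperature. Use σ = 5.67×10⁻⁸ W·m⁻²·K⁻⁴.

T ≈ 381 K

At equilibrium, absorbed power = emitted power.
Absorbing cross-section = πr² = 1.590×10⁻⁷ m²; emitting surface = 4πr² = 6.362×10⁻⁷ m² (ratio 4).
S·A_cross = εσ·A_surf·T⁴  ⇒  T⁴ = S/(4σ).
T⁴ = 1.00·4760/(4·5.67×10⁻⁸) = 2.099×10¹⁰ K⁴.
T = (2.099×10¹⁰)^(1/4).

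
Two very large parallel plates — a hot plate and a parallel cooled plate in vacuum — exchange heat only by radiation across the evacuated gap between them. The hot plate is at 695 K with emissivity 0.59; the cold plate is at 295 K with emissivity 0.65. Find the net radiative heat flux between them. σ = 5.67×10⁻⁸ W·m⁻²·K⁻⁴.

For two infinite grey parallel plates, q = σ(T₁⁴ − T₂⁴)/(1/ε₁ + 1/ε₂ − 1).
T₁⁴ − T₂⁴ = 2.333×10¹¹ − 7.573×10⁹ = 2.257×10¹¹ K⁴.
1/ε₁ + 1/ε₂ − 1 = 1.695 + 1.538 − 1 = 2.233.
q = 5.67×10⁻⁸ × 2.257×10¹¹ / 2.233.

q ≈ 5730 W/m²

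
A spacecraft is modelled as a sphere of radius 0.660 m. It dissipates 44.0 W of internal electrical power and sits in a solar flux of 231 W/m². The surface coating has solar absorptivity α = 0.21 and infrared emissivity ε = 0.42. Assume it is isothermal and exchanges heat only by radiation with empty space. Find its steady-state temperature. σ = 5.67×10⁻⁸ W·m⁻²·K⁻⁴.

At steady state, absorbed solar power + internal power = radiated power.
Absorbed: α·S·A_cross = 0.21·231·1.368 = 66.38 W (cross-section πr²).
Total input = 66.38 + 44.0 = 110.4 W.
Radiated: εσ·A_surf·T⁴ with A_surf = 4πr² = 5.474 m².
T⁴ = 110.4/(0.42·5.67×10⁻⁸·5.474) = 8.468×10⁸ K⁴.

T ≈ 171 K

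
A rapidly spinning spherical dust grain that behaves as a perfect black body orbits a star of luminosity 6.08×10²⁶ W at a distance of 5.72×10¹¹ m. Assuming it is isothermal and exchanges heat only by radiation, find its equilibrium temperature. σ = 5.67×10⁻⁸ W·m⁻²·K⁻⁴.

First find the stellar flux at distance d: S = L/(4πd²) = 6.08×10²⁶/(4π·(5.72×10¹¹)²) = 147.9 W/m².
For an isothermal sphere, absorbed (1−a)S·πr² = emitted σ·4πr²·T⁴, so T⁴ = (1−a)S/(4σ).
T⁴ = 1.00·147.9/(4·5.67×10⁻⁸) = 6.520×10⁸ K⁴.

T ≈ 160 K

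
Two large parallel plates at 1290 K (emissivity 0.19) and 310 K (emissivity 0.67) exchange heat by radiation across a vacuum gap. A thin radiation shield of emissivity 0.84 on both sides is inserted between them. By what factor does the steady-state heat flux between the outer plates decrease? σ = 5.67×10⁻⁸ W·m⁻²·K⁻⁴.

factor ≈ 1.24

Without shield: q₀ = σΔ(T⁴)/(1/ε₁+1/ε₂−1) with denominator 5.756.
With shield the two gaps are in series; the resistances add: (1/ε₁+1/ε_s−1)+(1/ε_s+1/ε₂−1) = 5.454+1.683 = 7.137.
Heat-flux ratio q₀/q = 7.137/5.756.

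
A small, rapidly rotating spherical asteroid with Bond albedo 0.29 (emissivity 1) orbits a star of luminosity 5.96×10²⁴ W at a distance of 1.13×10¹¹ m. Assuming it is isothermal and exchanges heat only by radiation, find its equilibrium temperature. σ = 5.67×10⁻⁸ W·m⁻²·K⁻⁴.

First find the stellar flux at distance d: S = L/(4πd²) = 5.96×10²⁴/(4π·(1.13×10¹¹)²) = 37.14 W/m².
For an isothermal sphere, absorbed (1−a)S·πr² = emitted σ·4πr²·T⁴, so T⁴ = (1−a)S/(4σ).
T⁴ = 0.710·37.14/(4·5.67×10⁻⁸) = 1.163×10⁸ K⁴.

T ≈ 104 K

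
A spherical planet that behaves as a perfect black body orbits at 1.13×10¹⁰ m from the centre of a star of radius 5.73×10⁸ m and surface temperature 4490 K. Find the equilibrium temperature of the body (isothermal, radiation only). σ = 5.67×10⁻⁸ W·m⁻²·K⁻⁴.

T ≈ 715 K

The star's surface emits σT_*⁴; at distance d the flux is S = σT_*⁴(R_*/d)².
S = 5.67×10⁻⁸·(4490)⁴·(5.73×10⁸/1.13×10¹⁰)² = 59250 W/m².
For an isothermal sphere T⁴ = (1−a)S/(4σ) = 2.613×10¹¹ K⁴.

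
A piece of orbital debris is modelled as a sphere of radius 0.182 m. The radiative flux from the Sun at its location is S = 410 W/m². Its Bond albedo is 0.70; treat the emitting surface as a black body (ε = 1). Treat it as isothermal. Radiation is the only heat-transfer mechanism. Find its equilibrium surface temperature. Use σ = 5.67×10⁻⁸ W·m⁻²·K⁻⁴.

At equilibrium, absorbed power = emitted power.
Absorbing cross-section = πr² = 0.1041 m²; emitting surface = 4πr² = 0.4162 m² (ratio 4).
(1−a)S·A_cross = εσ·A_surf·T⁴  ⇒  T⁴ = (1−a)S/(4σ).
T⁴ = 0.300·410/(4·5.67×10⁻⁸) = 5.423×10⁸ K⁴.
T = (5.423×10⁸)^(1/4).

T ≈ 153 K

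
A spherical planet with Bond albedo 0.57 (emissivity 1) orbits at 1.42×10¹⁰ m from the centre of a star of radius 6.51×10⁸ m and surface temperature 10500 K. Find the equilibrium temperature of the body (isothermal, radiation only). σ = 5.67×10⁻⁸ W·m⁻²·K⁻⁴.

The star's surface emits σT_*⁴; at distance d the flux is S = σT_*⁴(R_*/d)².
S = 5.67×10⁻⁸·(10500)⁴·(6.51×10⁸/1.42×10¹⁰)² = 1.449×10⁶ W/m².
For an isothermal sphere T⁴ = (1−a)S/(4σ) = 2.746×10¹² K⁴.

T ≈ 1290 K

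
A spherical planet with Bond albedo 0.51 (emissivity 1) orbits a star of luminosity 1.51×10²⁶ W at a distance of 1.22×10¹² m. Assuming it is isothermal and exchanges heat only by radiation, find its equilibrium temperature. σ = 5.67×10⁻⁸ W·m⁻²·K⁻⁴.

First find the stellar flux at distance d: S = L/(4πd²) = 1.51×10²⁶/(4π·(1.22×10¹²)²) = 8.073 W/m².
For an isothermal sphere, absorbed (1−a)S·πr² = emitted σ·4πr²·T⁴, so T⁴ = (1−a)S/(4σ).
T⁴ = 0.490·8.073/(4·5.67×10⁻⁸) = 1.744×10⁷ K⁴.

T ≈ 64.6 K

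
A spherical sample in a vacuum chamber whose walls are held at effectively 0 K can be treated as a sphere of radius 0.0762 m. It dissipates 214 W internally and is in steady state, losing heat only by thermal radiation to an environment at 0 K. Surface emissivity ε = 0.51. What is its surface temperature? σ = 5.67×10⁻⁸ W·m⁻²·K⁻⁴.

Steady state: internal power = radiated power, P = εσA T⁴.
Radiating area A = 4πr² = 0.07297 m².
T⁴ = P/(εσA) = 214/(0.51·5.67×10⁻⁸·0.07297) = 1.014×10¹¹ K⁴.
T = (1.014×10¹¹)^(1/4).

T ≈ 564 K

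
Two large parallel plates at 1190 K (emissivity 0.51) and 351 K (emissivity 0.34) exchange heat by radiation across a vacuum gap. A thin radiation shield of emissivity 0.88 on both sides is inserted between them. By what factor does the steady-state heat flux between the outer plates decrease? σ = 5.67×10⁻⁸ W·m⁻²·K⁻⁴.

factor ≈ 1.33

Without shield: q₀ = σΔ(T⁴)/(1/ε₁+1/ε₂−1) with denominator 3.902.
With shield the two gaps are in series; the resistances add: (1/ε₁+1/ε_s−1)+(1/ε_s+1/ε₂−1) = 2.097+3.078 = 5.175.
Heat-flux ratio q₀/q = 5.175/3.902.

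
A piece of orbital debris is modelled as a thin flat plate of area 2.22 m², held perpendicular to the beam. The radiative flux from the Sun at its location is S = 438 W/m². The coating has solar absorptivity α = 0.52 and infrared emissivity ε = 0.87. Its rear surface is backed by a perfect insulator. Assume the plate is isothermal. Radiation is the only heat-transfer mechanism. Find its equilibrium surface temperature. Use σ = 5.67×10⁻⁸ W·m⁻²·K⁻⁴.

T ≈ 261 K

At equilibrium, absorbed power = emitted power.
Absorbing cross-section = A = 2.220 m²; emitting surface = A = 2.220 m² (ratio 1).
αS·A_cross = εσ·A_surf·T⁴  ⇒  T⁴ = αS/(ε·1σ).
T⁴ = 0.520·438/(0.87·1·5.67×10⁻⁸) = 4.617×10⁹ K⁴.
T = (4.617×10⁹)^(1/4).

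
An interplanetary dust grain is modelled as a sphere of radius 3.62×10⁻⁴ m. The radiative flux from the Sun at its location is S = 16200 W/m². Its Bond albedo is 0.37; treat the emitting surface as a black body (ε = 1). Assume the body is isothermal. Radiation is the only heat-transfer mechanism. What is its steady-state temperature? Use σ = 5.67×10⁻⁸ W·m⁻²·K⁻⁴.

At equilibrium, absorbed power = emitted power.
Absorbing cross-section = πr² = 4.117×10⁻⁷ m²; emitting surface = 4πr² = 1.647×10⁻⁶ m² (ratio 4).
(1−a)S·A_cross = εσ·A_surf·T⁴  ⇒  T⁴ = (1−a)S/(4σ).
T⁴ = 0.630·16200/(4·5.67×10⁻⁸) = 4.500×10¹⁰ K⁴.
T = (4.500×10¹⁰)^(1/4).

T ≈ 461 K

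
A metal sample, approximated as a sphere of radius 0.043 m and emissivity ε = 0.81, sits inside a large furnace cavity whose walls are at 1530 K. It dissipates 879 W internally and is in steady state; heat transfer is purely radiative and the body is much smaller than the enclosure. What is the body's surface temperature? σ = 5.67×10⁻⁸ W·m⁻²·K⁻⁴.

T ≈ 1580 K

For a small grey body in a large enclosure, net radiated power = εσA(T⁴ − T_w⁴).
Steady state: P = εσA(T⁴ − T_w⁴) with A = 4πr² = 0.02324 m².
T⁴ = P/(εσA) + T_w⁴ = 879/(0.81·5.67×10⁻⁸·0.02324) + (1530)⁴
    = 8.237×10¹¹ + 5.480×10¹² = 6.304×10¹² K⁴.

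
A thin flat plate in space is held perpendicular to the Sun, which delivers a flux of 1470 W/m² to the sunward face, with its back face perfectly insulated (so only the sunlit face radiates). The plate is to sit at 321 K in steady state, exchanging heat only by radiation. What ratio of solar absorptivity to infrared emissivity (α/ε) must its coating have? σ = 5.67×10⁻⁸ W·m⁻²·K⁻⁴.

Balance: αS·A = εσ·1A·T⁴ ⇒ α/ε = σT⁴/S.
α/ε = 5.67×10⁻⁸·(321)⁴/1470 = 5.67×10⁻⁸·1.062×10¹⁰/1470.

α/ε ≈ 0.410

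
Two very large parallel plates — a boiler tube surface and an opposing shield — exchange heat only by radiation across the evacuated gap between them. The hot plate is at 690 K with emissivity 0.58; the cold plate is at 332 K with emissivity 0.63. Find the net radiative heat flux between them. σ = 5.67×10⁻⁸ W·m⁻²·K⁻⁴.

For two infinite grey parallel plates, q = σ(T₁⁴ − T₂⁴)/(1/ε₁ + 1/ε₂ − 1).
T₁⁴ − T₂⁴ = 2.267×10¹¹ − 1.215×10¹⁰ = 2.145×10¹¹ K⁴.
1/ε₁ + 1/ε₂ − 1 = 1.724 + 1.587 − 1 = 2.311.
q = 5.67×10⁻⁸ × 2.145×10¹¹ / 2.311.

q ≈ 5260 W/m²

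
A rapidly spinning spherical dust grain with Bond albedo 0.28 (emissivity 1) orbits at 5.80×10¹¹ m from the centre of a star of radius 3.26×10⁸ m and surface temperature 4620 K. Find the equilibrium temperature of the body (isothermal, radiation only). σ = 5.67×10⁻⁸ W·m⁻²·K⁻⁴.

T ≈ 71.3 K

The star's surface emits σT_*⁴; at distance d the flux is S = σT_*⁴(R_*/d)².
S = 5.67×10⁻⁸·(4620)⁴·(3.26×10⁸/5.80×10¹¹)² = 8.161 W/m².
For an isothermal sphere T⁴ = (1−a)S/(4σ) = 2.591×10⁷ K⁴.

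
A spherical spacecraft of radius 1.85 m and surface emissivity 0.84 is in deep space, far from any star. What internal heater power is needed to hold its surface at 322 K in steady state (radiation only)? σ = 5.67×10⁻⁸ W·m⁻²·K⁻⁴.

P ≈ 22000 W

P = εσ·4πr²·T⁴.
4πr² = 43.01 m²; T⁴ = 1.075×10¹⁰ K⁴.
P = 0.84·5.67×10⁻⁸·43.01·1.075×10¹⁰.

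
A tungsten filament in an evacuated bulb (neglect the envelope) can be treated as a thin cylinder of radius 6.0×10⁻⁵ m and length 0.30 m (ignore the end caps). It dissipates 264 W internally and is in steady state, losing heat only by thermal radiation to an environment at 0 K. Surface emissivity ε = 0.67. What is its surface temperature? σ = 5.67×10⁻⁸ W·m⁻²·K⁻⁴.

T ≈ 2800 K

Steady state: internal power = radiated power, P = εσA T⁴.
Radiating area A = 2πrL = 1.131×10⁻⁴ m².
T⁴ = P/(εσA) = 264/(0.67·5.67×10⁻⁸·1.131×10⁻⁴) = 6.145×10¹³ K⁴.
T = (6.145×10¹³)^(1/4).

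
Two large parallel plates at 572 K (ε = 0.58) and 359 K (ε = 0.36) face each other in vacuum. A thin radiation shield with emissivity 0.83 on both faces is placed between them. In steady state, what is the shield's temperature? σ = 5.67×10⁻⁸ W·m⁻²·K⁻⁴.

T_s ≈ 517 K

In steady state the net flux on the hot side equals that on the cold side.
σ(T₁⁴−T_s⁴)/D₁ = σ(T_s⁴−T₂⁴)/D₂, with D₁ = 1/ε₁+1/ε_s−1 = 1.929, D₂ = 1/ε_s+1/ε₂−1 = 2.983.
Solve for T_s⁴: T_s⁴ = (D₂·T₁⁴ + D₁·T₂⁴)/(D₁+D₂) = 7.153×10¹⁰ K⁴.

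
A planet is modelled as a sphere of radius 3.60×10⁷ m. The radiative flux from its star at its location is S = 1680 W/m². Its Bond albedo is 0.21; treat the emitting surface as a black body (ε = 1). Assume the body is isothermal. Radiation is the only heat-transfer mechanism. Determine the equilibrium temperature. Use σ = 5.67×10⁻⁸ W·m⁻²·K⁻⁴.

T ≈ 277 K

At equilibrium, absorbed power = emitted power.
Absorbing cross-section = πr² = 4.072×10¹⁵ m²; emitting surface = 4πr² = 1.629×10¹⁶ m² (ratio 4).
(1−a)S·A_cross = εσ·A_surf·T⁴  ⇒  T⁴ = (1−a)S/(4σ).
T⁴ = 0.790·1680/(4·5.67×10⁻⁸) = 5.852×10⁹ K⁴.
T = (5.852×10⁹)^(1/4).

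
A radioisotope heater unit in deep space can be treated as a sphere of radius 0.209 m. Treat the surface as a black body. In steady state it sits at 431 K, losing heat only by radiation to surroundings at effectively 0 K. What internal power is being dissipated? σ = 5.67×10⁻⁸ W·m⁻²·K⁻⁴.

P ≈ 1070 W

Steady state: P = εσA T⁴.
A = 4πr² = 0.5489 m²; T⁴ = (431)⁴ = 3.451×10¹⁰ K⁴.
P = 1.0 × 5.67×10⁻⁸ × 0.5489 × 3.451×10¹⁰.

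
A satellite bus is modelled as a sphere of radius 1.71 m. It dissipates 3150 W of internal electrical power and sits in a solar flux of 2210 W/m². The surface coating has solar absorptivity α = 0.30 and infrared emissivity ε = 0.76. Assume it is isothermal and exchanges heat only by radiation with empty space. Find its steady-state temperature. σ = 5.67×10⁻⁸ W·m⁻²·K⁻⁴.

T ≈ 276 K

At steady state, absorbed solar power + internal power = radiated power.
Absorbed: α·S·A_cross = 0.30·2210·9.186 = 6091 W (cross-section πr²).
Total input = 6091 + 3150 = 9241 W.
Radiated: εσ·A_surf·T⁴ with A_surf = 4πr² = 36.75 m².
T⁴ = 9241/(0.76·5.67×10⁻⁸·36.75) = 5.836×10⁹ K⁴.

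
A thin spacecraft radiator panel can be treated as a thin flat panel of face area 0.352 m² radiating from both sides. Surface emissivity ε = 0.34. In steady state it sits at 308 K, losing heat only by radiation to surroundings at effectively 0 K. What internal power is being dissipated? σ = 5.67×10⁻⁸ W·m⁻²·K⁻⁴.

P ≈ 122 W

Steady state: P = εσA T⁴.
A = 2·0.352 = 0.7040 m²; T⁴ = (308)⁴ = 8.999×10⁹ K⁴.
P = 0.34 × 5.67×10⁻⁸ × 0.7040 × 8.999×10⁹.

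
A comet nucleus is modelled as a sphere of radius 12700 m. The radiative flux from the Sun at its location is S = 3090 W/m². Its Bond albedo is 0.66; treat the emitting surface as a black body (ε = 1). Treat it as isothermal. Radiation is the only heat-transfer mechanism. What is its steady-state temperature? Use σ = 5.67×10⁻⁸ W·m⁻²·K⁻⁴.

T ≈ 261 K

At equilibrium, absorbed power = emitted power.
Absorbing cross-section = πr² = 5.067×10⁸ m²; emitting surface = 4πr² = 2.027×10⁹ m² (ratio 4).
(1−a)S·A_cross = εσ·A_surf·T⁴  ⇒  T⁴ = (1−a)S/(4σ).
T⁴ = 0.340·3090/(4·5.67×10⁻⁸) = 4.632×10⁹ K⁴.
T = (4.632×10⁹)^(1/4).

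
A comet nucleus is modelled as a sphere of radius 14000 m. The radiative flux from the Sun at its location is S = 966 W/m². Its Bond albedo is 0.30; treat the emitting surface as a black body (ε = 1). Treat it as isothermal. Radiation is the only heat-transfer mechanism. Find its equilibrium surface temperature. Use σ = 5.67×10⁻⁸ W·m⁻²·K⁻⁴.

At equilibrium, absorbed power = emitted power.
Absorbing cross-section = πr² = 6.158×10⁸ m²; emitting surface = 4πr² = 2.463×10⁹ m² (ratio 4).
(1−a)S·A_cross = εσ·A_surf·T⁴  ⇒  T⁴ = (1−a)S/(4σ).
T⁴ = 0.700·966/(4·5.67×10⁻⁸) = 2.981×10⁹ K⁴.
T = (2.981×10⁹)^(1/4).

T ≈ 234 K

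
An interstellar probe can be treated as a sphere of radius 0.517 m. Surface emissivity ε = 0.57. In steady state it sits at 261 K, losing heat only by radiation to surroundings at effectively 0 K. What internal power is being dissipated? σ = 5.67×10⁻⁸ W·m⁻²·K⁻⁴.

Steady state: P = εσA T⁴.
A = 4πr² = 3.359 m²; T⁴ = (261)⁴ = 4.640×10⁹ K⁴.
P = 0.57 × 5.67×10⁻⁸ × 3.359 × 4.640×10⁹.

P ≈ 504 W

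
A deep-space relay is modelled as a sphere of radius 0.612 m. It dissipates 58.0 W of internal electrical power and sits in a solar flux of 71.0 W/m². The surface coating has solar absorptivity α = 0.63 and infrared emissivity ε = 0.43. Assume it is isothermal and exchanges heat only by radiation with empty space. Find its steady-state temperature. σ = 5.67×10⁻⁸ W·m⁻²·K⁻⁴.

At steady state, absorbed solar power + internal power = radiated power.
Absorbed: α·S·A_cross = 0.63·71.0·1.177 = 52.63 W (cross-section πr²).
Total input = 52.63 + 58.0 = 110.6 W.
Radiated: εσ·A_surf·T⁴ with A_surf = 4πr² = 4.707 m².
T⁴ = 110.6/(0.43·5.67×10⁻⁸·4.707) = 9.641×10⁸ K⁴.

T ≈ 176 K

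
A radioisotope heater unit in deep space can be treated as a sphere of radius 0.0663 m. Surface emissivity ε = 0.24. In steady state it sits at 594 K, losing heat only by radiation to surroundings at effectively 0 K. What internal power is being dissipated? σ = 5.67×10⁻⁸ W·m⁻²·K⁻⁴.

P ≈ 93.6 W

Steady state: P = εσA T⁴.
A = 4πr² = 0.05524 m²; T⁴ = (594)⁴ = 1.245×10¹¹ K⁴.
P = 0.24 × 5.67×10⁻⁸ × 0.05524 × 1.245×10¹¹.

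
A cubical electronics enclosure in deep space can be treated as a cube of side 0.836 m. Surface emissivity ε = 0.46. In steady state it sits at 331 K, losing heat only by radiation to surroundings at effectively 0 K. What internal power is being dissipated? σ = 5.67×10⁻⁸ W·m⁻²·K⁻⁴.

P ≈ 1310 W

Steady state: P = εσA T⁴.
A = 6L² = 4.193 m²; T⁴ = (331)⁴ = 1.200×10¹⁰ K⁴.
P = 0.46 × 5.67×10⁻⁸ × 4.193 × 1.200×10¹⁰.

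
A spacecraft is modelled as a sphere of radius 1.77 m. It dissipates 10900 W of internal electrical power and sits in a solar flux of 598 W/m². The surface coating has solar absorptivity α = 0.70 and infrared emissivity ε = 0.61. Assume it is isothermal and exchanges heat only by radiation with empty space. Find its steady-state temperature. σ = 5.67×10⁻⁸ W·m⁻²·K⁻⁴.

T ≈ 324 K

At steady state, absorbed solar power + internal power = radiated power.
Absorbed: α·S·A_cross = 0.70·598·9.842 = 4120 W (cross-section πr²).
Total input = 4120 + 10900 = 15020 W.
Radiated: εσ·A_surf·T⁴ with A_surf = 4πr² = 39.37 m².
T⁴ = 15020/(0.61·5.67×10⁻⁸·39.37) = 1.103×10¹⁰ K⁴.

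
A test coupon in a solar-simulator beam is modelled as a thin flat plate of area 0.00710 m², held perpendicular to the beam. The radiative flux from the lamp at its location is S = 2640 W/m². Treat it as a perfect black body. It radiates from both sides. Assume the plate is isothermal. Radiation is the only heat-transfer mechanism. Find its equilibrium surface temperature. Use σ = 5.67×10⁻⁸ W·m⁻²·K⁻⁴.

At equilibrium, absorbed power = emitted power.
Absorbing cross-section = A = 0.007100 m²; emitting surface = 2A = 0.01420 m² (ratio 2).
S·A_cross = εσ·A_surf·T⁴  ⇒  T⁴ = S/(2σ).
T⁴ = 1.00·2640/(2·5.67×10⁻⁸) = 2.328×10¹⁰ K⁴.
T = (2.328×10¹⁰)^(1/4).

T ≈ 391 K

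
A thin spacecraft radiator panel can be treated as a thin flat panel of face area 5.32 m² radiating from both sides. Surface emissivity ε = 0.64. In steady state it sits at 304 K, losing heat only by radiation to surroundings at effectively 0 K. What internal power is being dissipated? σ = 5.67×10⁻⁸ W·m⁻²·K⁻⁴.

Steady state: P = εσA T⁴.
A = 2·5.32 = 10.64 m²; T⁴ = (304)⁴ = 8.541×10⁹ K⁴.
P = 0.64 × 5.67×10⁻⁸ × 10.64 × 8.541×10⁹.

P ≈ 3300 W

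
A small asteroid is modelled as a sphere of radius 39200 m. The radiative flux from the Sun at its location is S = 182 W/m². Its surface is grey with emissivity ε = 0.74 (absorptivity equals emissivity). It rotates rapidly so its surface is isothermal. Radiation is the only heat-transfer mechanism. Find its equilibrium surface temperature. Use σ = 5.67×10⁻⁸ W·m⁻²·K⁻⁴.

At equilibrium, absorbed power = emitted power.
Absorbing cross-section = πr² = 4.827×10⁹ m²; emitting surface = 4πr² = 1.931×10¹⁰ m² (ratio 4).
εS·A_cross = εσ·A_surf·T⁴  ⇒  T⁴ = S/(4σ)   (ε cancels).
T⁴ = 182/(4·5.67×10⁻⁸) = 8.025×10⁸ K⁴.
T = (8.025×10⁸)^(1/4).

T ≈ 168 K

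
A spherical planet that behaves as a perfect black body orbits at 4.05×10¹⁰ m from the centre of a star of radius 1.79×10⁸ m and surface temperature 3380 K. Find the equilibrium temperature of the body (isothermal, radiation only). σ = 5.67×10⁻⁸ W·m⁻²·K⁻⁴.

T ≈ 159 K

The star's surface emits σT_*⁴; at distance d the flux is S = σT_*⁴(R_*/d)².
S = 5.67×10⁻⁸·(3380)⁴·(1.79×10⁸/4.05×10¹⁰)² = 144.6 W/m².
For an isothermal sphere T⁴ = (1−a)S/(4σ) = 6.374×10⁸ K⁴.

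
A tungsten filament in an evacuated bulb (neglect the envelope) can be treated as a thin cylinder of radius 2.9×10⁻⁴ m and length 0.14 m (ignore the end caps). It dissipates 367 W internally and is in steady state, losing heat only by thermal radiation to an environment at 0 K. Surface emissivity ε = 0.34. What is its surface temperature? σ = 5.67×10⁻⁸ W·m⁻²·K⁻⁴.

Steady state: internal power = radiated power, P = εσA T⁴.
Radiating area A = 2πrL = 2.551×10⁻⁴ m².
T⁴ = P/(εσA) = 367/(0.34·5.67×10⁻⁸·2.551×10⁻⁴) = 7.463×10¹³ K⁴.
T = (7.463×10¹³)^(1/4).

T ≈ 2940 K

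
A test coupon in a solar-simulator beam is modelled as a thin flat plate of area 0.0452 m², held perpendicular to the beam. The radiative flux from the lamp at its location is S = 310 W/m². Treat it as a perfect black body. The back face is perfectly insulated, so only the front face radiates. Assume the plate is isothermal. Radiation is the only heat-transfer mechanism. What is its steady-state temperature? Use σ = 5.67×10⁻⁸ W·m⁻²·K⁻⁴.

T ≈ 272 K

At equilibrium, absorbed power = emitted power.
Absorbing cross-section = A = 0.04520 m²; emitting surface = A = 0.04520 m² (ratio 1).
S·A_cross = εσ·A_surf·T⁴  ⇒  T⁴ = S/(1σ).
T⁴ = 1.00·310/(1·5.67×10⁻⁸) = 5.467×10⁹ K⁴.
T = (5.467×10⁹)^(1/4).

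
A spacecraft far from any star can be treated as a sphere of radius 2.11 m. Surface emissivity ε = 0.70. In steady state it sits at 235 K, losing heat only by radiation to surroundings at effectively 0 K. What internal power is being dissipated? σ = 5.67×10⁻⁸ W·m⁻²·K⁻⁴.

Steady state: P = εσA T⁴.
A = 4πr² = 55.95 m²; T⁴ = (235)⁴ = 3.050×10⁹ K⁴.
P = 0.70 × 5.67×10⁻⁸ × 55.95 × 3.050×10⁹.

P ≈ 6770 W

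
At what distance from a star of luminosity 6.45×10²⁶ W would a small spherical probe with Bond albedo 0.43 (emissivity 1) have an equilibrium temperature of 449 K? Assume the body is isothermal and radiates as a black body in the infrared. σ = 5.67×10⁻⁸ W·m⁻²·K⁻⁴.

For an isothermal black-emitting sphere, (1−a)S·πr² = σ·4πr²·T⁴ ⇒ S = 4σT⁴/(1−a).
S = 4·5.67×10⁻⁸·(449)⁴/0.570 = 16170 W/m².
Flux falls as S = L/(4πd²), so d = √(L/(4πS)) = √(6.45×10²⁶/(4π·16170)).

d ≈ 5.63×10¹⁰ m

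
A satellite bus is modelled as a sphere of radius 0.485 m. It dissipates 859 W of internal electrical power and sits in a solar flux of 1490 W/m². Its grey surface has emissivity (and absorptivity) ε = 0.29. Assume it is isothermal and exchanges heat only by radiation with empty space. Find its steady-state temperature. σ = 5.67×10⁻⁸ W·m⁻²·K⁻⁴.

T ≈ 395 K

At steady state, absorbed solar power + internal power = radiated power.
Absorbed: α·S·A_cross = 0.29·1490·0.7390 = 319.3 W (cross-section πr²).
Total input = 319.3 + 859 = 1178 W.
Radiated: εσ·A_surf·T⁴ with A_surf = 4πr² = 2.956 m².
T⁴ = 1178/(0.29·5.67×10⁻⁸·2.956) = 2.424×10¹⁰ K⁴.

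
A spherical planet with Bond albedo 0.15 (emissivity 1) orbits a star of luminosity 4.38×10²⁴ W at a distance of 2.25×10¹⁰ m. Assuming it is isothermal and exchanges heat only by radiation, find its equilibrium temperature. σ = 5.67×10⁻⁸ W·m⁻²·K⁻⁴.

T ≈ 225 K

First find the stellar flux at distance d: S = L/(4πd²) = 4.38×10²⁴/(4π·(2.25×10¹⁰)²) = 688.5 W/m².
For an isothermal sphere, absorbed (1−a)S·πr² = emitted σ·4πr²·T⁴, so T⁴ = (1−a)S/(4σ).
T⁴ = 0.850·688.5/(4·5.67×10⁻⁸) = 2.580×10⁹ K⁴.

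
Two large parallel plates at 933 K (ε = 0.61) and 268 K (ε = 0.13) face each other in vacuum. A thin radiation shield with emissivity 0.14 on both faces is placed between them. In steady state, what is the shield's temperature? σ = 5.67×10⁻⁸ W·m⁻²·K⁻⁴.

In steady state the net flux on the hot side equals that on the cold side.
σ(T₁⁴−T_s⁴)/D₁ = σ(T_s⁴−T₂⁴)/D₂, with D₁ = 1/ε₁+1/ε_s−1 = 7.782, D₂ = 1/ε_s+1/ε₂−1 = 13.84.
Solve for T_s⁴: T_s⁴ = (D₂·T₁⁴ + D₁·T₂⁴)/(D₁+D₂) = 4.868×10¹¹ K⁴.

T_s ≈ 835 K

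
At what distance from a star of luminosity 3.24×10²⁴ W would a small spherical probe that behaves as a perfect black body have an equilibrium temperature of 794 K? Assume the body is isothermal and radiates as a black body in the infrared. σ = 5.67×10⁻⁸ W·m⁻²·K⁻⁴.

For an isothermal black-emitting sphere, (1−a)S·πr² = σ·4πr²·T⁴ ⇒ S = 4σT⁴/(1−a).
S = 4·5.67×10⁻⁸·(794)⁴/1.00 = 90140 W/m².
Flux falls as S = L/(4πd²), so d = √(L/(4πS)) = √(3.24×10²⁴/(4π·90140)).

d ≈ 1.69×10⁹ m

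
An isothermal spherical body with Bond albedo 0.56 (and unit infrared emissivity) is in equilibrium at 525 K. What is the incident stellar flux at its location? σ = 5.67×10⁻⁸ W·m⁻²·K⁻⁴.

(1−a)S·πr² = σ·4πr²·T⁴ ⇒ S = 4σT⁴/(1−a).
S = 4·5.67×10⁻⁸·7.597×10¹⁰/0.440.

S ≈ 39200 W/m²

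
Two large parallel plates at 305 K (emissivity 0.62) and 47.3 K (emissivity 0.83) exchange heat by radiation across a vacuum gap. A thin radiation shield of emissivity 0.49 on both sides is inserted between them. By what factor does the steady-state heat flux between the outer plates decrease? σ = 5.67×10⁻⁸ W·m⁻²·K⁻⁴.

Without shield: q₀ = σΔ(T⁴)/(1/ε₁+1/ε₂−1) with denominator 1.818.
With shield the two gaps are in series; the resistances add: (1/ε₁+1/ε_s−1)+(1/ε_s+1/ε₂−1) = 2.654+2.246 = 4.899.
Heat-flux ratio q₀/q = 4.899/1.818.

factor ≈ 2.70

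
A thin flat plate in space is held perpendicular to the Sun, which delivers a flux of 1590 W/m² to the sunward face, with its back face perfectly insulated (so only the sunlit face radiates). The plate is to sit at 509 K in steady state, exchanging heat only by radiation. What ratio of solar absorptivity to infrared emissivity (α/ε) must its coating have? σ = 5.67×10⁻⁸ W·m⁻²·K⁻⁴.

α/ε ≈ 2.39

Balance: αS·A = εσ·1A·T⁴ ⇒ α/ε = σT⁴/S.
α/ε = 5.67×10⁻⁸·(509)⁴/1590 = 5.67×10⁻⁸·6.712×10¹⁰/1590.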